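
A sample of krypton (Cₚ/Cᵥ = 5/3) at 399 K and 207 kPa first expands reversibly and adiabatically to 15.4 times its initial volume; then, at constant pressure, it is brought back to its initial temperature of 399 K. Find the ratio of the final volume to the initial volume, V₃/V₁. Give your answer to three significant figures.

V₃/V₁ ≈ 95.3

Adiabatic step: V₂/V₁ = 15.4; T₂ = T₁·(1/15.4)^(2/3) = 64.46 K.
Isobaric step: V₃/V₂ = T₃/T₂ = 399/64.46.
V₃/V₁ = (V₂/V₁)(V₃/V₂) = 15.4 × (399/64.46) = 95.32.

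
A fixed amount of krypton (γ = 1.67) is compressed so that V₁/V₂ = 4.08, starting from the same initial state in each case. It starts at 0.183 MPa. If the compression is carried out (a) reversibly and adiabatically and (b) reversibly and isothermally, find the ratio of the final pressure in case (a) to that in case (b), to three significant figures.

P_adiabatic / P_isothermal ≈ 2.57

Isothermal: P_b = P₁(V₁/V₂) = 0.183×4.08.
Adiabatic: P_a = P₁(V₁/V₂)^γ = 0.183×4.08^(1.67).
P_a/P_b = (V₁/V₂)^(γ−1) = 4.08^(0.67) = 2.565.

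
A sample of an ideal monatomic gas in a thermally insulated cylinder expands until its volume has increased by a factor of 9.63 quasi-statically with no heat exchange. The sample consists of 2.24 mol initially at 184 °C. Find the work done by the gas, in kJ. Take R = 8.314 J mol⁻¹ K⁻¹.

For a reversible adiabat TV^(γ−1) is constant, so T₂ = T₁ (V₁/V₂)^(γ−1).
γ = 5/3 for a monatomic ideal gas, so γ−1 = 2/3.
T₁ = 184 °C = 457.1 K.
T₂ = 457.1 × (1/9.63)^(2/3) = 101 K.
Q = 0, so ΔU = W_on_gas = nCᵥΔT with Cᵥ = R/(γ−1) = 12.47 J/(mol·K).
ΔU = 2.24 × 12.47 × (101 − 457.1) = -9949 J.
Work done by the gas = −ΔU = 9949 J.

W ≈ 9.95 kJ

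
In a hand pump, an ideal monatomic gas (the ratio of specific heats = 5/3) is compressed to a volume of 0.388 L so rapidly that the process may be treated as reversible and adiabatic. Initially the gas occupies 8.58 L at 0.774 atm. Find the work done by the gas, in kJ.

W ≈ -6.94 kJ

P₂ = P₁(V₁/V₂)^γ = 0.774×(8.58/0.388)^(5/3) = 134.8 atm.
For a reversible adiabat, W_by_gas = (P₁V₁ − P₂V₂)/(γ−1).
W_by = (78430×0.00858 − 1.366×10^7×0.000388) / (2/3) = -6943 J.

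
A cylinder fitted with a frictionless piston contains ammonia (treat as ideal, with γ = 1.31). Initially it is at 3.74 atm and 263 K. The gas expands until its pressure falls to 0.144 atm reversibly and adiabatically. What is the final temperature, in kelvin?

Along an adiabat T P^((1−γ)/γ) is constant, so T₂ = T₁ (P₂/P₁)^((γ−1)/γ).
T₂ = 263 × (0.144/3.74)^(0.237) = 121.7 K.

T₂ ≈ 122 K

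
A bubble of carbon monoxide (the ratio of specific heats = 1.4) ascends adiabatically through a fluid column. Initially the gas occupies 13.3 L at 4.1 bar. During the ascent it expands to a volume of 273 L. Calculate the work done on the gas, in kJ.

W ≈ -9.56 kJ

P₂ = P₁(V₁/V₂)^γ = 4.1×(13.3/273)^(1.4) = 0.05964 bar.
For a reversible adiabat, W_by_gas = (P₁V₁ − P₂V₂)/(γ−1).
W_by = (410000×0.0133 − 5964×0.273) / (0.4) = 9562 J.
W_on_gas = −W_by = -9562 J.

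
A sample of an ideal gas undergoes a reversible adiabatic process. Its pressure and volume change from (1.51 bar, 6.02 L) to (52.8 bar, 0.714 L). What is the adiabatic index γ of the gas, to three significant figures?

γ ≈ 1.67

PV^γ = const ⇒ γ = ln(P₂/P₁) / ln(V₁/V₂).
γ = ln(52.8/1.51) / ln(6.02/0.714) = 1.667.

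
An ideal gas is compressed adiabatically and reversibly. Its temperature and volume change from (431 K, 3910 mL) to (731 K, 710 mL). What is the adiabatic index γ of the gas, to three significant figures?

γ ≈ 1.31

TV^(γ−1) = const ⇒ γ − 1 = ln(T₂/T₁) / ln(V₁/V₂).
γ = 1 + ln(731/431) / ln(3910/710) = 1.31.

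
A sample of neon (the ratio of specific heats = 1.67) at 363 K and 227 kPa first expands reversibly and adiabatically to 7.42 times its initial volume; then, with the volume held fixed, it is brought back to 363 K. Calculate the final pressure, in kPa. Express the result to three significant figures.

Adiabatic step (PV^γ = const): P₂ = 227×(1/7.42)^(1.67) = 7.988 kPa; T₂ = 363×(1/7.42)^(0.67) = 94.78 K.
Isochoric: P₃ = P₂(T₃/T₂) = 7.988 × (363/94.78) = 30.59 kPa.

P₃ ≈ 30.6 kPa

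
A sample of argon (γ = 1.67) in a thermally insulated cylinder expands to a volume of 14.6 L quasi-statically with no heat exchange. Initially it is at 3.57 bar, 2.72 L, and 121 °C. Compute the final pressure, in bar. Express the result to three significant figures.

P₂ ≈ 0.216 bar

Since PV^γ is constant along a reversible adiabat, P₂ = P₁ (V₁/V₂)^γ.
P₂ = 3.57 × (2.72/14.6)^(1.67) = 0.2157 bar.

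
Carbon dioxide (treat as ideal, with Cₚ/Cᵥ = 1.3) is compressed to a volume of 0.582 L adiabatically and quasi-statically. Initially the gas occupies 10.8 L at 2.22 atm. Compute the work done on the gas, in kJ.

P₂ = P₁(V₁/V₂)^γ = 2.22×(10.8/0.582)^(1.3) = 98.95 atm.
For a reversible adiabat, W_by_gas = (P₁V₁ − P₂V₂)/(γ−1).
W_by = (224900×0.0108 − 1.003×10^7×0.000582) / (0.3) = -11350 J.
W_on_gas = −W_by = 11350 J.

W ≈ 11.4 kJ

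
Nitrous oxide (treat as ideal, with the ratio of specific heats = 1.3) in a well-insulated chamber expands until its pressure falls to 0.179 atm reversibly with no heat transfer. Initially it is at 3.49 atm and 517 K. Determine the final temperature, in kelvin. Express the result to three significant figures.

T₂ ≈ 260 K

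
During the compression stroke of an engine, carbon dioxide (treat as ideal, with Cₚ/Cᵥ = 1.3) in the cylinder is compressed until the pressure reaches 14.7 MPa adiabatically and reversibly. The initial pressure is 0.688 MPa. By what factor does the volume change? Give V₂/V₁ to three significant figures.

From PV^γ = const, V₂/V₁ = (P₁/P₂)^(1/γ).
V₂/V₁ = (0.688/14.7)^(0.769) = 0.09487.

V₂/V₁ ≈ 0.0949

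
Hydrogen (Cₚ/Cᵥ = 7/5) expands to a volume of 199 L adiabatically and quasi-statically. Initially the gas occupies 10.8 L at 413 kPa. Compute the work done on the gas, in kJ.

P₂ = P₁(V₁/V₂)^γ = 413×(10.8/199)^(7/5) = 6.988 kPa.
For a reversible adiabat, W_by_gas = (P₁V₁ − P₂V₂)/(γ−1).
W_by = (413000×0.0108 − 6988×0.199) / (2/5) = 7675 J.
W_on_gas = −W_by = -7675 J.

W ≈ -7.67 kJ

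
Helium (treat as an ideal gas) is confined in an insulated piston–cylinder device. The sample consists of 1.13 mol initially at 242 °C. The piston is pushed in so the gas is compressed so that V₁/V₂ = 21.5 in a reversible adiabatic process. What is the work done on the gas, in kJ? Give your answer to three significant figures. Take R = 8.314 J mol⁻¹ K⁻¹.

W ≈ 48.9 kJ

Adiabatic: T₁V₁^(γ−1) = T₂V₂^(γ−1) ⇒ T₂ = T₁ (V₁/V₂)^(γ−1).
γ = 5/3 for a monatomic ideal gas, so γ−1 = 2/3.
T₁ = 242 °C = 515.1 K.
T₂ = 515.1 × 21.5^(2/3) = 3983 K.
Q = 0, so ΔU = W_on_gas = nCᵥΔT with Cᵥ = R/(γ−1) = 12.47 J/(mol·K).
ΔU = 1.13 × 12.47 × (3983 − 515.1) = 48870 J.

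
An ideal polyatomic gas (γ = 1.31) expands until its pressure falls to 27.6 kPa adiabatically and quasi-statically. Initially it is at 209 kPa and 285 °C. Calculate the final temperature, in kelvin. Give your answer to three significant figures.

Along an adiabat T P^((1−γ)/γ) is constant, so T₂ = T₁ (P₂/P₁)^((γ−1)/γ).
T₁ = 285 °C = 558.1 K.
T₂ = 558.1 × (27.6/209)^(0.237) = 345.7 K.

T₂ ≈ 346 K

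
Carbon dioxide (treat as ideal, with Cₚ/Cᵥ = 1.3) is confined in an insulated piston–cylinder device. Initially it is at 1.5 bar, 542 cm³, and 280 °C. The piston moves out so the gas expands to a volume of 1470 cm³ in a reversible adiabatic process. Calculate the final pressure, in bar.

P₂ ≈ 0.410 bar

Adiabatic: P₁V₁^γ = P₂V₂^γ ⇒ P₂ = P₁ (V₁/V₂)^γ.
P₂ = 1.5 × (542/1470)^(1.3) = 0.41 bar.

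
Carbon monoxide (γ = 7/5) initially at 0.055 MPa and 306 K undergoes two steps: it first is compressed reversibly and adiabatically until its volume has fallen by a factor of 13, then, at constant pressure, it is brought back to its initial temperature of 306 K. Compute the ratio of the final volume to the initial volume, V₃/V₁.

V₃/V₁ ≈ 0.0276

Adiabatic step: V₂/V₁ = 0.07692; T₂ = T₁·13^(2/5) = 853.7 K.
Isobaric step: V₃/V₂ = T₃/T₂ = 306/853.7.
V₃/V₁ = (V₂/V₁)(V₃/V₂) = 0.07692 × (306/853.7) = 0.02757.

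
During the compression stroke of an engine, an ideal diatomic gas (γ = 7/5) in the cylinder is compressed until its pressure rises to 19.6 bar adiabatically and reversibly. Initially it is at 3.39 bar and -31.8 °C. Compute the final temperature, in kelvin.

T₂ ≈ 398 K

Adiabatic: T₂/T₁ = (P₂/P₁)^((γ−1)/γ).
T₁ = -31.8 °C = 241.3 K.
T₂ = 241.3 × (19.6/3.39)^(2/7) = 398.5 K.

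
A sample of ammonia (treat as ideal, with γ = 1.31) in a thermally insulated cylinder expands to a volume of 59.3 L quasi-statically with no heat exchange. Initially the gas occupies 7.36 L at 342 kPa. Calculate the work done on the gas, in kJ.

P₂ = P₁(V₁/V₂)^γ = 342×(7.36/59.3)^(1.31) = 22.23 kPa.
For a reversible adiabat, W_by_gas = (P₁V₁ − P₂V₂)/(γ−1).
W_by = (342000×0.00736 − 22230×0.0593) / (0.31) = 3867 J.
W_on_gas = −W_by = -3867 J.

W ≈ -3.87 kJ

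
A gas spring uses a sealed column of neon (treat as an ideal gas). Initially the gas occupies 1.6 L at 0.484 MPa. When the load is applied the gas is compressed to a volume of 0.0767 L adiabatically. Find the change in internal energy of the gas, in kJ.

γ = 5/3 for a monatomic ideal gas.
P₂ = P₁(V₁/V₂)^γ = 0.484×(1.6/0.0767)^(5/3) = 76.51 MPa.
For a reversible adiabat, W_by_gas = (P₁V₁ − P₂V₂)/(γ−1).
W_by = (484000×0.0016 − 7.651×10^7×7.67×10^-5) / (2/3) = -7641 J.
Q = 0 ⇒ ΔU = −W_by = 7641 J.

ΔU ≈ 7.64 kJ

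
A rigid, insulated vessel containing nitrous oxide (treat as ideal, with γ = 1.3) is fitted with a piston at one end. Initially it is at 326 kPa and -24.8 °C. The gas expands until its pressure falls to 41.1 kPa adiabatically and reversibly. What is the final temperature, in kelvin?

Along an adiabat T P^((1−γ)/γ) is constant, so T₂ = T₁ (P₂/P₁)^((γ−1)/γ).
T₁ = -24.8 °C = 248.3 K.
T₂ = 248.3 × (41.1/326)^(0.231) = 154 K.

T₂ ≈ 154 K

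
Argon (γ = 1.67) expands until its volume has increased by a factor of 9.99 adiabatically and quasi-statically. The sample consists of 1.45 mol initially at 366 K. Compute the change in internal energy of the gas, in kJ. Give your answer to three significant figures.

Adiabatic: T₁V₁^(γ−1) = T₂V₂^(γ−1) ⇒ T₂ = T₁ (V₁/V₂)^(γ−1).
T₂ = 366 × (1/9.99)^(0.67) = 78.3 K.
Q = 0, so ΔU = W_on_gas = nCᵥΔT with Cᵥ = R/(γ−1) = 12.41 J/(mol·K).
ΔU = 1.45 × 12.41 × (78.3 − 366) = -5177 J.

ΔU ≈ -5.18 kJ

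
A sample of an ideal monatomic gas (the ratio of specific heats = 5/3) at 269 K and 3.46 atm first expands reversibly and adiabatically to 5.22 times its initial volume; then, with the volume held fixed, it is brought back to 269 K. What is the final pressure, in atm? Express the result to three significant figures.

P₃ ≈ 0.663 atm

Adiabatic step (PV^γ = const): P₂ = 3.46×(1/5.22)^(5/3) = 0.2203 atm; T₂ = 269×(1/5.22)^(2/3) = 89.39 K.
Isochoric: P₃ = P₂(T₃/T₂) = 0.2203 × (269/89.39) = 0.6628 atm.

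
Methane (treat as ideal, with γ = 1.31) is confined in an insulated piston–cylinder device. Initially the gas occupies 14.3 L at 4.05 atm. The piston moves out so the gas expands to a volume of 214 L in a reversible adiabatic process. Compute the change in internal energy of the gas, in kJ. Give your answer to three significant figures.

P₂ = P₁(V₁/V₂)^γ = 4.05×(14.3/214)^(1.31) = 0.117 atm.
For a reversible adiabat, W_by_gas = (P₁V₁ − P₂V₂)/(γ−1).
W_by = (410400×0.0143 − 11850×0.214) / (0.31) = 10750 J.
Q = 0 ⇒ ΔU = −W_by = -10750 J.

ΔU ≈ -10.7 kJ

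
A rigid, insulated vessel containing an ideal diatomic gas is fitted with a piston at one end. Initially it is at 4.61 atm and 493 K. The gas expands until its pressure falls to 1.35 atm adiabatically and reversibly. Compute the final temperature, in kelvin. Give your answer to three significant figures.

Along an adiabat T P^((1−γ)/γ) is constant, so T₂ = T₁ (P₂/P₁)^((γ−1)/γ).
For a diatomic ideal gas γ = 7/5, so (γ−1)/γ = 2/7.
T₂ = 493 × (1.35/4.61)^(2/7) = 347.1 K.

T₂ ≈ 347 K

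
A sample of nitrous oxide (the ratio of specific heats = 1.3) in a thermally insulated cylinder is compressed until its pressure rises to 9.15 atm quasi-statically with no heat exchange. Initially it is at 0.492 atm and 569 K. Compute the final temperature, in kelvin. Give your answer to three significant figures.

T₂ ≈ 1120 K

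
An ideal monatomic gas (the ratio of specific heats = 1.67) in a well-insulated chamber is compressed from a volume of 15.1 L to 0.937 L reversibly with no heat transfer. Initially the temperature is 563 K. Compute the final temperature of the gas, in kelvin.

Adiabatic: T₁V₁^(γ−1) = T₂V₂^(γ−1) ⇒ T₂ = T₁ (V₁/V₂)^(γ−1).
T₂ = 563 × (15.1/0.937)^(0.67) = 3625 K.

T₂ ≈ 3630 K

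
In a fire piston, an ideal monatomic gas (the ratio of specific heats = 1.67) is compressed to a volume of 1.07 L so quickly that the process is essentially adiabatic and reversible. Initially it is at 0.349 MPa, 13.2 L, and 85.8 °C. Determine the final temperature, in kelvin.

Adiabatic: T₁V₁^(γ−1) = T₂V₂^(γ−1) ⇒ T₂ = T₁ (V₁/V₂)^(γ−1).
T₁ = 85.8 °C = 358.9 K.
T₂ = 358.9 × (13.2/1.07)^(0.67) = 1933 K.

T₂ ≈ 1930 K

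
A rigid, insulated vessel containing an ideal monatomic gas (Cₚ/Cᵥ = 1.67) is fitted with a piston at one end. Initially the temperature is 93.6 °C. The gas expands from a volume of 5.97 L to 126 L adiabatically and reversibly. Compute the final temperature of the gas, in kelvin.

Adiabatic: T₁V₁^(γ−1) = T₂V₂^(γ−1) ⇒ T₂ = T₁ (V₁/V₂)^(γ−1).
T₁ = 93.6 °C = 366.8 K.
T₂ = 366.8 × (5.97/126)^(0.67) = 47.54 K.

T₂ ≈ 47.5 K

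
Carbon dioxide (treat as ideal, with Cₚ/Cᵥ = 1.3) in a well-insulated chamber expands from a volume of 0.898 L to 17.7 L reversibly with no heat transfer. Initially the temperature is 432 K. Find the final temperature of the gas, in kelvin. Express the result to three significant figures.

Adiabatic: T₁V₁^(γ−1) = T₂V₂^(γ−1) ⇒ T₂ = T₁ (V₁/V₂)^(γ−1).
T₂ = 432 × (0.898/17.7)^(0.3) = 176.6 K.

T₂ ≈ 177 K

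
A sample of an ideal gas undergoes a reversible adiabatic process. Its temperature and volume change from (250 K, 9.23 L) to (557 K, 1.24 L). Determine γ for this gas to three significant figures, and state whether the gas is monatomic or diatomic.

γ ≈ 1.40; diatomic

TV^(γ−1) = const ⇒ γ − 1 = ln(T₂/T₁) / ln(V₁/V₂).
γ = 1 + ln(557/250) / ln(9.23/1.24) = 1.399.
γ ≈ 1.40 is close to 7/5, so the gas is diatomic.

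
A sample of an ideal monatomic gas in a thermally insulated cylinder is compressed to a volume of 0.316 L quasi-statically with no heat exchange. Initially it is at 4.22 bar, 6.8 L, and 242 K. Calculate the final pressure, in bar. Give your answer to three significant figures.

P₂ ≈ 703 bar

Adiabatic: P₁V₁^γ = P₂V₂^γ ⇒ P₂ = P₁ (V₁/V₂)^γ.
γ = 5/3 for a monatomic ideal gas.
P₂ = 4.22 × (6.8/0.316)^(5/3) = 702.6 bar.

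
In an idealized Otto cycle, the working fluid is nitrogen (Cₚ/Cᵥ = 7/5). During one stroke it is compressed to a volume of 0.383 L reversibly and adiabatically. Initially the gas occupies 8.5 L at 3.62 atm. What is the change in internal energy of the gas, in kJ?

ΔU ≈ 19.1 kJ

P₂ = P₁(V₁/V₂)^γ = 3.62×(8.5/0.383)^(7/5) = 277.6 atm.
For a reversible adiabat, W_by_gas = (P₁V₁ − P₂V₂)/(γ−1).
W_by = (366800×0.0085 − 2.813×10^7×0.000383) / (2/5) = -19140 J.
Q = 0 ⇒ ΔU = −W_by = 19140 J.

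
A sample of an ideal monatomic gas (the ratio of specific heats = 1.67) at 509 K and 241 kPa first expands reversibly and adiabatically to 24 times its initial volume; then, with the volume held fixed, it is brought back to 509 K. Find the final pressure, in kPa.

P₃ ≈ 10.0 kPa

Adiabatic step (PV^γ = const): P₂ = 241×(1/24)^(1.67) = 1.194 kPa; T₂ = 509×(1/24)^(0.67) = 60.53 K.
Isochoric: P₃ = P₂(T₃/T₂) = 1.194 × (509/60.53) = 10.04 kPa.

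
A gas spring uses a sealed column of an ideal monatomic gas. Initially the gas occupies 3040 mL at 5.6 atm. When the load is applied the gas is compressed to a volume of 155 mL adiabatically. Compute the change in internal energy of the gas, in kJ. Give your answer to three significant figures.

γ = 5/3 for a monatomic ideal gas.
P₂ = P₁(V₁/V₂)^γ = 5.6×(3040/155)^(5/3) = 798.8 atm.
For a reversible adiabat, W_by_gas = (P₁V₁ − P₂V₂)/(γ−1).
W_by = (567400×0.00304 − 8.094×10^7×0.000155) / (2/3) = -16230 J.
Q = 0 ⇒ ΔU = −W_by = 16230 J.

ΔU ≈ 16.2 kJ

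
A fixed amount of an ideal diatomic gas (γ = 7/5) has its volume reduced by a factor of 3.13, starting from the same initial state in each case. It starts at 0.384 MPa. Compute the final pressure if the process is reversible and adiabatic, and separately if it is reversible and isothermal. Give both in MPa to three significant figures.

Isothermal: P₂ = P₁(V₁/V₂) = 0.384×3.13 = 1.202 MPa.
Adiabatic: P₂ = P₁(V₁/V₂)^γ = 0.384×3.13^(7/5) = 1.897 MPa.

adiabatic: 1.90 MPa; isothermal: 1.20 MPa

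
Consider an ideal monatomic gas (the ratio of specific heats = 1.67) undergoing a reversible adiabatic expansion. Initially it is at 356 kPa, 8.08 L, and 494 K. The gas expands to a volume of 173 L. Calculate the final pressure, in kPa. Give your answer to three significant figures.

P₂ ≈ 2.13 kPa

Since PV^γ is constant along a reversible adiabat, P₂ = P₁ (V₁/V₂)^γ.
P₂ = 356 × (8.08/173)^(1.67) = 2.134 kPa.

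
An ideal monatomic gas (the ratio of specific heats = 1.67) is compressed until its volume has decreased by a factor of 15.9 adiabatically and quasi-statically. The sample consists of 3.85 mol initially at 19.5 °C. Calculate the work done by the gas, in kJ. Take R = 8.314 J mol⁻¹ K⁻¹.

Adiabatic: T₁V₁^(γ−1) = T₂V₂^(γ−1) ⇒ T₂ = T₁ (V₁/V₂)^(γ−1).
T₁ = 19.5 °C = 292.6 K.
T₂ = 292.6 × 15.9^(0.67) = 1868 K.
Q = 0, so ΔU = W_on_gas = nCᵥΔT with Cᵥ = R/(γ−1) = 12.41 J/(mol·K).
ΔU = 3.85 × 12.41 × (1868 − 292.6) = 75240 J.
Work done by the gas = −ΔU = -75240 J.

W ≈ -75.2 kJ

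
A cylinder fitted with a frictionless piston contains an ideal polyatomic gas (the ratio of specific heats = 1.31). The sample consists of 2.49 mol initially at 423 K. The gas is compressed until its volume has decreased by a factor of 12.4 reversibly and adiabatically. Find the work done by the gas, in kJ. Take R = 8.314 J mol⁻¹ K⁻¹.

W ≈ -33.4 kJ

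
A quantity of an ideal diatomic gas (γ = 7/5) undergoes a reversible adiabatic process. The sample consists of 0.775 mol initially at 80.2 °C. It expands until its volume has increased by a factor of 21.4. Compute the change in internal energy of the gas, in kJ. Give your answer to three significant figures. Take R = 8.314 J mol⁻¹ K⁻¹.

ΔU ≈ -4.02 kJ

For a reversible adiabat TV^(γ−1) is constant, so T₂ = T₁ (V₁/V₂)^(γ−1).
T₁ = 80.2 °C = 353.3 K.
T₂ = 353.3 × (1/21.4)^(2/5) = 103.8 K.
Q = 0, so ΔU = W_on_gas = nCᵥΔT with Cᵥ = R/(γ−1) = 20.79 J/(mol·K).
ΔU = 0.775 × 20.79 × (103.8 − 353.3) = -4020 J.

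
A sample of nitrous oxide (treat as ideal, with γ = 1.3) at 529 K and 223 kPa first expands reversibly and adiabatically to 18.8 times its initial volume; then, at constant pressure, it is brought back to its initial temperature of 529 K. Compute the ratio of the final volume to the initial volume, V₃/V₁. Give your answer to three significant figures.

V₃/V₁ ≈ 45.3

Adiabatic step: V₂/V₁ = 18.8; T₂ = T₁·(1/18.8)^(0.3) = 219.4 K.
Isobaric step: V₃/V₂ = T₃/T₂ = 529/219.4.
V₃/V₁ = (V₂/V₁)(V₃/V₂) = 18.8 × (529/219.4) = 45.33.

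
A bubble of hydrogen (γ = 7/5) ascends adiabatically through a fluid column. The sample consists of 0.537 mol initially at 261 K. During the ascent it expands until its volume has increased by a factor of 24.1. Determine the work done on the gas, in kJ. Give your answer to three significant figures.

W ≈ -2.10 kJ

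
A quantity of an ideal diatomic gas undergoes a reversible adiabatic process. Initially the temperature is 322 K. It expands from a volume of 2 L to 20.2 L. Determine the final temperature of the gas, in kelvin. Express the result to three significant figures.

Adiabatic: T₁V₁^(γ−1) = T₂V₂^(γ−1) ⇒ T₂ = T₁ (V₁/V₂)^(γ−1).
For a diatomic ideal gas γ = 7/5, so γ−1 = 2/5.
T₂ = 322 × (2/20.2)^(2/5) = 127.7 K.

T₂ ≈ 128 K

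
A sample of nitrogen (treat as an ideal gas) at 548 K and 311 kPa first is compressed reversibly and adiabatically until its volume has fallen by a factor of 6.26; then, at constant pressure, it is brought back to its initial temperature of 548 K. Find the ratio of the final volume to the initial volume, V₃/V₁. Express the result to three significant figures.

V₃/V₁ ≈ 0.0767

For a diatomic ideal gas γ = 7/5.
Adiabatic step: V₂/V₁ = 0.1597; T₂ = T₁·6.26^(2/5) = 1141 K.
Isobaric step: V₃/V₂ = T₃/T₂ = 548/1141.
V₃/V₁ = (V₂/V₁)(V₃/V₂) = 0.1597 × (548/1141) = 0.0767.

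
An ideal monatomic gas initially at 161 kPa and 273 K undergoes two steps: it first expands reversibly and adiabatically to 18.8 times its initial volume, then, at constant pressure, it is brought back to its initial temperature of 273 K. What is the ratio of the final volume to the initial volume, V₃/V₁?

V₃/V₁ ≈ 133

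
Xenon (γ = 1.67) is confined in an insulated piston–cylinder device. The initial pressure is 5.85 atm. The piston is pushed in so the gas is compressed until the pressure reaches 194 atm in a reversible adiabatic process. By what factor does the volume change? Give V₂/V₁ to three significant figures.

From PV^γ = const, V₂/V₁ = (P₁/P₂)^(1/γ).
V₂/V₁ = (5.85/194)^(0.599) = 0.1229.

V₂/V₁ ≈ 0.123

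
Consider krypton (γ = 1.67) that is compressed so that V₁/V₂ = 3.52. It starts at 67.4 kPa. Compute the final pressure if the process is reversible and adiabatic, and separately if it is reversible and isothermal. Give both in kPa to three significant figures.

adiabatic: 551 kPa; isothermal: 237 kPa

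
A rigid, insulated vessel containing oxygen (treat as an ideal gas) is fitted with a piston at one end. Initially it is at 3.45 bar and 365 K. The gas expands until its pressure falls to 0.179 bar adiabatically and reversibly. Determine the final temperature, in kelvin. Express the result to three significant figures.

T₂ ≈ 157 K

Along an adiabat T P^((1−γ)/γ) is constant, so T₂ = T₁ (P₂/P₁)^((γ−1)/γ).
For a diatomic ideal gas γ = 7/5, so (γ−1)/γ = 2/7.
T₂ = 365 × (0.179/3.45)^(2/7) = 156.7 K.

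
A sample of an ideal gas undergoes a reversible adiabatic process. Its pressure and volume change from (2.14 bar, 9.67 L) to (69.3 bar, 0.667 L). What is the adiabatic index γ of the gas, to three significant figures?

γ ≈ 1.30

PV^γ = const ⇒ γ = ln(P₂/P₁) / ln(V₁/V₂).
γ = ln(69.3/2.14) / ln(9.67/0.667) = 1.301.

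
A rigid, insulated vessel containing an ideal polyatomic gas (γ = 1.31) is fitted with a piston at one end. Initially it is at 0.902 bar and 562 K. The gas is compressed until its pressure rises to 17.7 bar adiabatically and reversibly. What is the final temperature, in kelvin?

Adiabatic: T₂/T₁ = (P₂/P₁)^((γ−1)/γ).
T₂ = 562 × (17.7/0.902)^(0.237) = 1137 K.

T₂ ≈ 1140 K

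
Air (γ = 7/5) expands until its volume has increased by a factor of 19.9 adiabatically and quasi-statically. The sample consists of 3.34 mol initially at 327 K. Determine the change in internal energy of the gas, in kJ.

ΔU ≈ -15.8 kJ

For a reversible adiabat TV^(γ−1) is constant, so T₂ = T₁ (V₁/V₂)^(γ−1).
T₂ = 327 × (1/19.9)^(2/5) = 98.86 K.
Q = 0, so ΔU = W_on_gas = nCᵥΔT with Cᵥ = R/(γ−1) = 20.79 J/(mol·K).
ΔU = 3.34 × 20.79 × (98.86 − 327) = -15840 J.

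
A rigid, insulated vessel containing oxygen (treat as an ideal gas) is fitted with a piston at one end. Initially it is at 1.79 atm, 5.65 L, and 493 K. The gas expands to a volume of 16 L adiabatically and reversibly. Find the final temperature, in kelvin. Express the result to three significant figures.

T₂ ≈ 325 K

For a reversible adiabat TV^(γ−1) is constant, so T₂ = T₁ (V₁/V₂)^(γ−1).
γ = 7/5 for a diatomic ideal gas.
T₂ = 493 × (5.65/16)^(2/5) = 325.1 K.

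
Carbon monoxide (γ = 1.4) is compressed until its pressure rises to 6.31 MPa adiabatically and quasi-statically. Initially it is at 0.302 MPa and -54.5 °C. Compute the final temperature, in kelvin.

Adiabatic: T₂/T₁ = (P₂/P₁)^((γ−1)/γ).
T₁ = -54.5 °C = 218.6 K.
T₂ = 218.6 × (6.31/0.302)^(0.286) = 521.1 K.

T₂ ≈ 521 K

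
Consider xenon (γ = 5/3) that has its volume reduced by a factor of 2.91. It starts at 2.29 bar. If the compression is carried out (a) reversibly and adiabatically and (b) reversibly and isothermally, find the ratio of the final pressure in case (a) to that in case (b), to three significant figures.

P_adiabatic / P_isothermal ≈ 2.04

Isothermal: P_b = P₁(V₁/V₂) = 2.29×2.91.
Adiabatic: P_a = P₁(V₁/V₂)^γ = 2.29×2.91^(5/3).
P_a/P_b = (V₁/V₂)^(γ−1) = 2.91^(2/3) = 2.038.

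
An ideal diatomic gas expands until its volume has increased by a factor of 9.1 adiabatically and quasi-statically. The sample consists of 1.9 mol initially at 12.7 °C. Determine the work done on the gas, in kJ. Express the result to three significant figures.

For a reversible adiabat TV^(γ−1) is constant, so T₂ = T₁ (V₁/V₂)^(γ−1).
γ = 7/5 for a diatomic ideal gas, so γ−1 = 2/5.
T₁ = 12.7 °C = 285.8 K.
T₂ = 285.8 × (1/9.1)^(2/5) = 118.2 K.
Q = 0, so ΔU = W_on_gas = nCᵥΔT with Cᵥ = R/(γ−1) = 20.79 J/(mol·K).
ΔU = 1.9 × 20.79 × (118.2 − 285.8) = -6622 J.

W ≈ -6.62 kJ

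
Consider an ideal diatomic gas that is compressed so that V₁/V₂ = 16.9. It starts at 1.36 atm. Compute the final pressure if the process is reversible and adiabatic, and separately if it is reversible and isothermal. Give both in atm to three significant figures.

adiabatic: 71.2 atm; isothermal: 23.0 atm

For a diatomic ideal gas γ = 7/5.
Isothermal: P₂ = P₁(V₁/V₂) = 1.36×16.9 = 22.98 atm.
Adiabatic: P₂ = P₁(V₁/V₂)^γ = 1.36×16.9^(7/5) = 71.22 atm.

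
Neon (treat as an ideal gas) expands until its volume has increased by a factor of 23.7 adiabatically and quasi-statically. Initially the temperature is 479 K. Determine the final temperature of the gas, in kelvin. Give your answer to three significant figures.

T₂ ≈ 58.1 K

For a reversible adiabat TV^(γ−1) is constant, so T₂ = T₁ (V₁/V₂)^(γ−1).
For a monatomic ideal gas γ = 5/3, so γ−1 = 2/3.
T₂ = 479 × (1/23.7)^(2/3) = 58.05 K.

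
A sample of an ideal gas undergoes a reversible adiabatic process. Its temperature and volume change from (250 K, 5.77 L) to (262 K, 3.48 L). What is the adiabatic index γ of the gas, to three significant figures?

TV^(γ−1) = const ⇒ γ − 1 = ln(T₂/T₁) / ln(V₁/V₂).
γ = 1 + ln(262/250) / ln(5.77/3.48) = 1.093.

γ ≈ 1.09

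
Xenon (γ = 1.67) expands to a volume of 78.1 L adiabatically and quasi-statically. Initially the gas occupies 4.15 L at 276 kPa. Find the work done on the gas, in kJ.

W ≈ -1.47 kJ

P₂ = P₁(V₁/V₂)^γ = 276×(4.15/78.1)^(1.67) = 2.053 kPa.
For a reversible adiabat, W_by_gas = (P₁V₁ − P₂V₂)/(γ−1).
W_by = (276000×0.00415 − 2053×0.0781) / (0.67) = 1470 J.
W_on_gas = −W_by = -1470 J.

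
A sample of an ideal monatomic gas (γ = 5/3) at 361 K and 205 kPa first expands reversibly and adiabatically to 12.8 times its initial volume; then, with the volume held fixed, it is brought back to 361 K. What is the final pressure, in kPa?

Adiabatic step (PV^γ = const): P₂ = 205×(1/12.8)^(5/3) = 2.927 kPa; T₂ = 361×(1/12.8)^(2/3) = 65.97 K.
Isochoric: P₃ = P₂(T₃/T₂) = 2.927 × (361/65.97) = 16.02 kPa.

P₃ ≈ 16.0 kPa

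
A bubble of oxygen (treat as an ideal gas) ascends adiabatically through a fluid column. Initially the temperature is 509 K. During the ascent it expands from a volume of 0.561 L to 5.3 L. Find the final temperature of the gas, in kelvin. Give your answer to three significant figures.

T₂ ≈ 207 K

Adiabatic: T₁V₁^(γ−1) = T₂V₂^(γ−1) ⇒ T₂ = T₁ (V₁/V₂)^(γ−1).
For a diatomic ideal gas γ = 7/5, so γ−1 = 2/5.
T₂ = 509 × (0.561/5.3)^(2/5) = 207.3 K.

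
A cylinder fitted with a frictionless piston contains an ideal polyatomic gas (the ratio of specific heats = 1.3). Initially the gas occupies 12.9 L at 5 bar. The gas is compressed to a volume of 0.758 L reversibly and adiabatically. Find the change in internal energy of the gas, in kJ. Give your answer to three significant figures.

ΔU ≈ 28.8 kJ

P₂ = P₁(V₁/V₂)^γ = 5×(12.9/0.758)^(1.3) = 199.1 bar.
For a reversible adiabat, W_by_gas = (P₁V₁ − P₂V₂)/(γ−1).
W_by = (500000×0.0129 − 1.991×10^7×0.000758) / (0.3) = -28820 J.
Q = 0 ⇒ ΔU = −W_by = 28820 J.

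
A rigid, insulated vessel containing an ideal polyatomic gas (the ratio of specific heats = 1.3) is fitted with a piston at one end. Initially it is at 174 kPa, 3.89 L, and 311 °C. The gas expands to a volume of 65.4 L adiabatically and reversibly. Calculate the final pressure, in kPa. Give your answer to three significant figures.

Since PV^γ is constant along a reversible adiabat, P₂ = P₁ (V₁/V₂)^γ.
P₂ = 174 × (3.89/65.4)^(1.3) = 4.438 kPa.

P₂ ≈ 4.44 kPa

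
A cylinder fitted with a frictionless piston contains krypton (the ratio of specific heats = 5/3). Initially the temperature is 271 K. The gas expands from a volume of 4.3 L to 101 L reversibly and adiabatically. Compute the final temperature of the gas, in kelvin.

For a reversible adiabat TV^(γ−1) is constant, so T₂ = T₁ (V₁/V₂)^(γ−1).
T₂ = 271 × (4.3/101)^(2/3) = 33.04 K.

T₂ ≈ 33.0 K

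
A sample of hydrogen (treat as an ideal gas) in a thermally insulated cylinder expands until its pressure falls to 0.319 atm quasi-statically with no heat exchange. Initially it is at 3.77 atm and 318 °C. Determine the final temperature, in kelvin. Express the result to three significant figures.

Along an adiabat T P^((1−γ)/γ) is constant, so T₂ = T₁ (P₂/P₁)^((γ−1)/γ).
For a diatomic ideal gas γ = 7/5, so (γ−1)/γ = 2/7.
T₁ = 318 °C = 591.1 K.
T₂ = 591.1 × (0.319/3.77)^(2/7) = 291.9 K.

T₂ ≈ 292 K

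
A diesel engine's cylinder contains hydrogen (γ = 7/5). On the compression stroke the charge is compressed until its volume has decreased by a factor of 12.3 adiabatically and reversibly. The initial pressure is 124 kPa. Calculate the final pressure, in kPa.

Since PV^γ is constant along a reversible adiabat, P₂ = P₁ (V₁/V₂)^γ.
P₂ = 124 × 12.3^(7/5) = 4162 kPa.

P₂ ≈ 4160 kPa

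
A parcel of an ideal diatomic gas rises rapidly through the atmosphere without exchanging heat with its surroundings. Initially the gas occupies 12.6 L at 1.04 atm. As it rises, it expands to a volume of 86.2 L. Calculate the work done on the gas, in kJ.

W ≈ -1.78 kJ

γ = 7/5 for a diatomic ideal gas.
P₂ = P₁(V₁/V₂)^γ = 1.04×(12.6/86.2)^(7/5) = 0.07044 atm.
For a reversible adiabat, W_by_gas = (P₁V₁ − P₂V₂)/(γ−1).
W_by = (105400×0.0126 − 7138×0.0862) / (2/5) = 1781 J.
W_on_gas = −W_by = -1781 J.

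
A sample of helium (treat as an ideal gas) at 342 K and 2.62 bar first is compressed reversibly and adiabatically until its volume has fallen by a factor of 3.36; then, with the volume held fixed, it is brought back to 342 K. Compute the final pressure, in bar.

For a monatomic ideal gas γ = 5/3.
Adiabatic step (PV^γ = const): P₂ = 2.62×3.36^(5/3) = 19.75 bar; T₂ = 342×3.36^(2/3) = 767.2 K.
Isochoric: P₃ = P₂(T₃/T₂) = 19.75 × (342/767.2) = 8.803 bar.

P₃ ≈ 8.80 bar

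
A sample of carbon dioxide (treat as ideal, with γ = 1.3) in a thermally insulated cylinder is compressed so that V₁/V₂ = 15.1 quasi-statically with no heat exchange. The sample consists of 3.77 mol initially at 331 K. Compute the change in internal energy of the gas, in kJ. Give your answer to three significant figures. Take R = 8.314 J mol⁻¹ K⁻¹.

ΔU ≈ 43.5 kJ

Adiabatic: T₁V₁^(γ−1) = T₂V₂^(γ−1) ⇒ T₂ = T₁ (V₁/V₂)^(γ−1).
T₂ = 331 × 15.1^(0.3) = 747.3 K.
Q = 0, so ΔU = W_on_gas = nCᵥΔT with Cᵥ = R/(γ−1) = 27.71 J/(mol·K).
ΔU = 3.77 × 27.71 × (747.3 − 331) = 43500 J.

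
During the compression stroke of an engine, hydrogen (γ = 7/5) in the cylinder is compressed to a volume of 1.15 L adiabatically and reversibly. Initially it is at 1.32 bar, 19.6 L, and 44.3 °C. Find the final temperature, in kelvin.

T₂ ≈ 987 K

For a reversible adiabat TV^(γ−1) is constant, so T₂ = T₁ (V₁/V₂)^(γ−1).
T₁ = 44.3 °C = 317.4 K.
T₂ = 317.4 × (19.6/1.15)^(2/5) = 987 K.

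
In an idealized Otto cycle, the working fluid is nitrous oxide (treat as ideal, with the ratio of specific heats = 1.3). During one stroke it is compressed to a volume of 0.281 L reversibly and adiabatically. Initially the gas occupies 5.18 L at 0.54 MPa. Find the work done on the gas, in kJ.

W ≈ 13.0 kJ

P₂ = P₁(V₁/V₂)^γ = 0.54×(5.18/0.281)^(1.3) = 23.86 MPa.
For a reversible adiabat, W_by_gas = (P₁V₁ − P₂V₂)/(γ−1).
W_by = (540000×0.00518 − 2.386×10^7×0.000281) / (0.3) = -13030 J.
W_on_gas = −W_by = 13030 J.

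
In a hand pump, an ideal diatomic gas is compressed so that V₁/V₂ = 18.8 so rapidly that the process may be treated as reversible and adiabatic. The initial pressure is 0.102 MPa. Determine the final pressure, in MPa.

Since PV^γ is constant along a reversible adiabat, P₂ = P₁ (V₁/V₂)^γ.
For a diatomic ideal gas γ = 7/5.
P₂ = 0.102 × 18.8^(7/5) = 6.2 MPa.

P₂ ≈ 6.20 MPa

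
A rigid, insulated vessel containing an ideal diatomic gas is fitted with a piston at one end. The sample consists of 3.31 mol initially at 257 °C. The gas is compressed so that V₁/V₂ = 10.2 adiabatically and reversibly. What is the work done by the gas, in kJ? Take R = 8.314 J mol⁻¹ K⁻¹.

For a reversible adiabat TV^(γ−1) is constant, so T₂ = T₁ (V₁/V₂)^(γ−1).
γ = 7/5 for a diatomic ideal gas, so γ−1 = 2/5.
T₁ = 257 °C = 530.1 K.
T₂ = 530.1 × 10.2^(2/5) = 1342 K.
Q = 0, so ΔU = W_on_gas = nCᵥΔT with Cᵥ = R/(γ−1) = 20.79 J/(mol·K).
ΔU = 3.31 × 20.79 × (1342 − 530.1) = 55870 J.
Work done by the gas = −ΔU = -55870 J.

W ≈ -55.9 kJ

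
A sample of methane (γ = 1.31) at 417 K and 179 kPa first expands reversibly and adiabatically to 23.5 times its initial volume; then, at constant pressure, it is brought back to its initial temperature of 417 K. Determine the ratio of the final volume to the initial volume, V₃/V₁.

Adiabatic step: V₂/V₁ = 23.5; T₂ = T₁·(1/23.5)^(0.31) = 156.7 K.
Isobaric step: V₃/V₂ = T₃/T₂ = 417/156.7.
V₃/V₁ = (V₂/V₁)(V₃/V₂) = 23.5 × (417/156.7) = 62.53.

V₃/V₁ ≈ 62.5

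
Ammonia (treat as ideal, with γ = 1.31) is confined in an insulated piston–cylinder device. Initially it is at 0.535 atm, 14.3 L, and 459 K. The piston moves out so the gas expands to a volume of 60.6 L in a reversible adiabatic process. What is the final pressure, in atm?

P₂ ≈ 0.0807 atm

Adiabatic: P₁V₁^γ = P₂V₂^γ ⇒ P₂ = P₁ (V₁/V₂)^γ.
P₂ = 0.535 × (14.3/60.6)^(1.31) = 0.08069 atm.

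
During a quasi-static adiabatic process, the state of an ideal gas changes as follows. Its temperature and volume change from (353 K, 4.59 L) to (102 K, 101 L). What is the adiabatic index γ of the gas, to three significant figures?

TV^(γ−1) = const ⇒ γ − 1 = ln(T₂/T₁) / ln(V₁/V₂).
γ = 1 + ln(102/353) / ln(4.59/101) = 1.402.

γ ≈ 1.40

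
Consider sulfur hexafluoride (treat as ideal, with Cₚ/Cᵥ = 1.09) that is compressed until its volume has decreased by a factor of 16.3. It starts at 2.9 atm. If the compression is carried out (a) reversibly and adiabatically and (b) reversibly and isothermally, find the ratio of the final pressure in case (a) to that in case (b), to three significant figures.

Isothermal: P_b = P₁(V₁/V₂) = 2.9×16.3.
Adiabatic: P_a = P₁(V₁/V₂)^γ = 2.9×16.3^(1.09).
P_a/P_b = (V₁/V₂)^(γ−1) = 16.3^(0.09) = 1.286.

P_adiabatic / P_isothermal ≈ 1.29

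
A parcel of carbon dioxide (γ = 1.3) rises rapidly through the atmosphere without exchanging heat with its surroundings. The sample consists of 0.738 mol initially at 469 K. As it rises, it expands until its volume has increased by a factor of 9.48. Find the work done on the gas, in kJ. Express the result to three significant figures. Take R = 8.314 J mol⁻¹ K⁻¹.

W ≈ -4.71 kJ

For a reversible adiabat TV^(γ−1) is constant, so T₂ = T₁ (V₁/V₂)^(γ−1).
T₂ = 469 × (1/9.48)^(0.3) = 238.9 K.
Q = 0, so ΔU = W_on_gas = nCᵥΔT with Cᵥ = R/(γ−1) = 27.71 J/(mol·K).
ΔU = 0.738 × 27.71 × (238.9 − 469) = -4707 J.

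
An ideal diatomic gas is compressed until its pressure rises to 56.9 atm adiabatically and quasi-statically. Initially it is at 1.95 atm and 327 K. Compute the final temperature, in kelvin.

T₂ ≈ 857 K

Adiabatic: T₂/T₁ = (P₂/P₁)^((γ−1)/γ).
For a diatomic ideal gas γ = 7/5, so (γ−1)/γ = 2/7.
T₂ = 327 × (56.9/1.95)^(2/7) = 857.3 K.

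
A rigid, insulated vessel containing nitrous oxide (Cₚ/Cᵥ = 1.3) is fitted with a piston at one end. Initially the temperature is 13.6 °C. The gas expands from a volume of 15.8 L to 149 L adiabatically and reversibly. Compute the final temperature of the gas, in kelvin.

T₂ ≈ 146 K

Adiabatic: T₁V₁^(γ−1) = T₂V₂^(γ−1) ⇒ T₂ = T₁ (V₁/V₂)^(γ−1).
T₁ = 13.6 °C = 286.8 K.
T₂ = 286.8 × (15.8/149)^(0.3) = 146.3 K.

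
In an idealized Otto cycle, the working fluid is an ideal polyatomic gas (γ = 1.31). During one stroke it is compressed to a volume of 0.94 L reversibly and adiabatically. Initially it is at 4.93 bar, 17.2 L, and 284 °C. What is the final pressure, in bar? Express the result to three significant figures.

P₂ ≈ 222 bar

Adiabatic: P₁V₁^γ = P₂V₂^γ ⇒ P₂ = P₁ (V₁/V₂)^γ.
P₂ = 4.93 × (17.2/0.94)^(1.31) = 222.1 bar.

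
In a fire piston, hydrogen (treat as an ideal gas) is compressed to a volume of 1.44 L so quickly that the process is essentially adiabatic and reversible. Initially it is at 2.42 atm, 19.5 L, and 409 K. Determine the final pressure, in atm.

P₂ ≈ 92.9 atm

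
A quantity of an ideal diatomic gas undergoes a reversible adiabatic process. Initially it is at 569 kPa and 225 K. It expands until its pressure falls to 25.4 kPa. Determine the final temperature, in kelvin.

T₂ ≈ 92.6 K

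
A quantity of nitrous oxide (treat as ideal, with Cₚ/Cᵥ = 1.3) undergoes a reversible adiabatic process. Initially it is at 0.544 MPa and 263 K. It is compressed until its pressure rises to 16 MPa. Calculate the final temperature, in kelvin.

Adiabatic: T₂/T₁ = (P₂/P₁)^((γ−1)/γ).
T₂ = 263 × (16/0.544)^(0.231) = 573.9 K.

T₂ ≈ 574 K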